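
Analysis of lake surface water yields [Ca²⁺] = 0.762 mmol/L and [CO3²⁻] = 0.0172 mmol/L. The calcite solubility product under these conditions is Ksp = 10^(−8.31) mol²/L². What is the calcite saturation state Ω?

Ksp = 10^(−8.31) = 4.898×10^-9
Ω = [Ca²⁺][CO3²⁻]/Ksp = (0.762×10^-3)(0.0172×10^-3) / 4.898×10^-9 = 2.68

Ω = 2.68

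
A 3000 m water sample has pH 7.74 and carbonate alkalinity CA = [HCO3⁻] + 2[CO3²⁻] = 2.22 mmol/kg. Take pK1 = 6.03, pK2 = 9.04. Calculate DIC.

DIC = 2.16 mmol/kg

CA = [HCO3⁻] + 2[CO3²⁻] = (α₁ + 2α₂)·DIC
At pH 7.74: [H⁺]/K1 = 10^-1.71 = 0.019498, K2/[H⁺] = 10^-1.30 = 0.050119
α₁ = 1/(1 + 0.019498 + 0.050119) = 1/1.0696 = 0.9349; α₂ = α₁·K2/[H⁺] = 0.04686
α₁ + 2α₂ = 1.0286
DIC = CA / (α₁ + 2α₂) = 2.22 / 1.0286 = 2.16 mmol/kg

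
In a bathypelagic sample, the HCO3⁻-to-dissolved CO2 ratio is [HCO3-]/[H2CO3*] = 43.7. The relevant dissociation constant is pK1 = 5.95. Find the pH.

pH = 7.59

From K1 = [H⁺][HCO3-]/[H2CO3*]:  pH = pK1 + log₁₀([HCO3-]/[H2CO3*])
log₁₀(43.7) = +1.640
pH = 5.95 + (+1.640) = 7.59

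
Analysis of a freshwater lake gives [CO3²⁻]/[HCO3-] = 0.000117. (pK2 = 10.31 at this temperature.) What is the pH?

pH = 6.38

From K2 = [H⁺][CO3²⁻]/[HCO3-]:  pH = pK2 + log₁₀([CO3²⁻]/[HCO3-])
log₁₀(0.000117) = -3.932
pH = 10.31 + (-3.932) = 6.38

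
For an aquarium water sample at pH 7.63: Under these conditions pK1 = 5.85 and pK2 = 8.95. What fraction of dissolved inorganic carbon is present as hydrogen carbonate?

α₁ = 0.939

α₁ = 1 / (1 + [H⁺]/K1 + K2/[H⁺]) = 1 / (1 + 10^-1.78 + 10^-1.32)
   = 1 / (1 + 0.016596 + 0.047863) = 1/1.0645 = 0.9394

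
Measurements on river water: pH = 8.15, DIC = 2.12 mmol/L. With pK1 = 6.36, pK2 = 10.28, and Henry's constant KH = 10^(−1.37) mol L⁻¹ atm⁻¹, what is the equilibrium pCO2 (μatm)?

pCO2 = 787 μatm

α₀ = 1 / (1 + K1/[H⁺] + K1K2/[H⁺]²) = 1 / (1 + 10^+1.79 + 10^-0.34)
   = 1 / (1 + 61.660 + 0.45709) = 1/63.117 = 0.01584
[CO2*] = α₀ × DIC = 0.01584 × 2.12 = 0.03359 mmol/L
pCO2 = [CO2*]/KH = 3.359×10^-5 / 4.266×10^-2 = 787 μatm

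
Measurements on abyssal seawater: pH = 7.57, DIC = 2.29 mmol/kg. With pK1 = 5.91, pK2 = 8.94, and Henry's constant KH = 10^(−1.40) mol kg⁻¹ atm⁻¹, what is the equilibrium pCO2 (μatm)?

pCO2 = 1180 μatm

α₀ = 1 / (1 + K1/[H⁺] + K1K2/[H⁺]²) = 1 / (1 + 10^+1.66 + 10^+0.29)
   = 1 / (1 + 45.709 + 1.9498) = 1/48.659 = 0.02055
[CO2*] = α₀ × DIC = 0.02055 × 2.29 = 0.04706 mmol/kg
pCO2 = [CO2*]/KH = 4.706×10^-5 / 3.981×10^-2 = 1180 μatm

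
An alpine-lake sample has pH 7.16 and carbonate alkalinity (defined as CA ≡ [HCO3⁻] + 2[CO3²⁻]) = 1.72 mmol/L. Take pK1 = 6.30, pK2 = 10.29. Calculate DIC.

DIC = 1.96 mmol/L

CA = [HCO3⁻] + 2[CO3²⁻] = (α₁ + 2α₂)·DIC
At pH 7.16: [H⁺]/K1 = 10^-0.86 = 0.13804, K2/[H⁺] = 10^-3.13 = 0.00074131
α₁ = 1/(1 + 0.13804 + 0.00074131) = 1/1.1388 = 0.8781; α₂ = α₁·K2/[H⁺] = 0.0006510
α₁ + 2α₂ = 0.8794
DIC = CA / (α₁ + 2α₂) = 1.72 / 0.8794 = 1.96 mmol/L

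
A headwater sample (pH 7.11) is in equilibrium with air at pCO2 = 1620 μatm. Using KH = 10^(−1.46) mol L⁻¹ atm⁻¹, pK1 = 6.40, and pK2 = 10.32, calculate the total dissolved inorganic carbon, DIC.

[CO2*] = KH · pCO2 = 10^(−1.46) × 1620×10^-6 = 5.617×10^-5 mol/L
α₀ = 1/(1 + K1/[H⁺] + K1K2/[H⁺]²) = 1/(1 + 10^+0.71 + 10^-2.50) = 0.1631
DIC = [CO2*]/α₀ = 5.617×10^-5 / 0.1631 = 0.344 mmol/L

DIC = 0.344 mmol/L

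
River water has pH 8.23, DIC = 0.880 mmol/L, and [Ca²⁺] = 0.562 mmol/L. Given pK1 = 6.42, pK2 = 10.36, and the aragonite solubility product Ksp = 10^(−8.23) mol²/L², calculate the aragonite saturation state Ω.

Ω = 0.609

α₂ = 1 / (1 + [H⁺]/K2 + [H⁺]²/(K1K2)) = 1 / (1 + 10^+2.13 + 10^+0.32)
   = 1 / (1 + 134.90 + 2.0893) = 1/137.99 = 0.007247
[CO3²⁻] = α₂ × DIC = 0.007247 × 0.880 = 0.006377 mmol/L = 6.377 μmol/L
Ksp = 10^(−8.23) = 5.888×10^-9
Ω = [Ca²⁺][CO3²⁻]/Ksp = (0.562×10^-3)(6.377×10^-6) / 5.888×10^-9 = 0.609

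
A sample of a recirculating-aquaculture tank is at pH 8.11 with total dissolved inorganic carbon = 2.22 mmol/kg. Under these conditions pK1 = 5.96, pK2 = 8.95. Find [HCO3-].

[HCO3⁻] = 1.93 mmol/kg

α₁ = 1 / (1 + [H⁺]/K1 + K2/[H⁺]) = 1 / (1 + 10^-2.15 + 10^-0.84)
   = 1 / (1 + 0.0070795 + 0.14454) = 1/1.1516 = 0.8683
[HCO3⁻] = α₁ × DIC = 0.8683 × 2.22 = 1.93 mmol/kg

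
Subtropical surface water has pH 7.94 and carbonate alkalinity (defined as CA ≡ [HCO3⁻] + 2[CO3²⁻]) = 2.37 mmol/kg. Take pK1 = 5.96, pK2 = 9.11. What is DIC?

CA = [HCO3⁻] + 2[CO3²⁻] = (α₁ + 2α₂)·DIC
At pH 7.94: [H⁺]/K1 = 10^-1.98 = 0.010471, K2/[H⁺] = 10^-1.17 = 0.067608
α₁ = 1/(1 + 0.010471 + 0.067608) = 1/1.0781 = 0.9276; α₂ = α₁·K2/[H⁺] = 0.06271
α₁ + 2α₂ = 1.0530
DIC = CA / (α₁ + 2α₂) = 2.37 / 1.0530 = 2.25 mmol/kg

DIC = 2.25 mmol/kg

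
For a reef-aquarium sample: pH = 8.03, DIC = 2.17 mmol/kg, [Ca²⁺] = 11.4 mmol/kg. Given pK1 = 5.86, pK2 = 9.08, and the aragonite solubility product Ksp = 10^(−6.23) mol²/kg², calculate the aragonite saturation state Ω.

Ω = 3.42

α₂ = 1 / (1 + [H⁺]/K2 + [H⁺]²/(K1K2)) = 1 / (1 + 10^+1.05 + 10^-1.12)
   = 1 / (1 + 11.220 + 0.075858) = 1/12.296 = 0.08133
[CO3²⁻] = α₂ × DIC = 0.08133 × 2.17 = 0.1765 mmol/kg
Ksp = 10^(−6.23) = 5.888×10^-7
Ω = [Ca²⁺][CO3²⁻]/Ksp = (11.4×10^-3)(1.765×10^-4) / 5.888×10^-7 = 3.42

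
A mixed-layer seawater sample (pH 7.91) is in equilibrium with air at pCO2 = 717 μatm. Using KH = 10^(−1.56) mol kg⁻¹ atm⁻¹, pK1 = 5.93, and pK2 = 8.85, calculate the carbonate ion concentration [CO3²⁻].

[CO3²⁻] = 0.217 mmol/kg

[CO2*] = KH · pCO2 = 10^(−1.56) × 717×10^-6 = 1.975×10^-5 mol/kg
α₀ = 1/(1 + K1/[H⁺] + K1K2/[H⁺]²) = 1/(1 + 10^+1.98 + 10^+1.04) = 0.009305
DIC = [CO2*]/α₀ = 1.975×10^-5 / 0.009305 = 2.122 mmol/kg
[CO3²⁻] = α₂·DIC; α₂ = 0.1020, so [CO3²⁻] = 0.1020 × 2.122 = 0.217 mmol/kg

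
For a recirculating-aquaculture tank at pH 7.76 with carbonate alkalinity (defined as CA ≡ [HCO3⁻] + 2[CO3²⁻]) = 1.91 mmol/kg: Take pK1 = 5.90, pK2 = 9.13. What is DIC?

DIC = 1.86 mmol/kg

CA = [HCO3⁻] + 2[CO3²⁻] = (α₁ + 2α₂)·DIC
At pH 7.76: [H⁺]/K1 = 10^-1.86 = 0.013804, K2/[H⁺] = 10^-1.37 = 0.042658
α₁ = 1/(1 + 0.013804 + 0.042658) = 1/1.0565 = 0.9466; α₂ = α₁·K2/[H⁺] = 0.04038
α₁ + 2α₂ = 1.0273
DIC = CA / (α₁ + 2α₂) = 1.91 / 1.0273 = 1.86 mmol/kg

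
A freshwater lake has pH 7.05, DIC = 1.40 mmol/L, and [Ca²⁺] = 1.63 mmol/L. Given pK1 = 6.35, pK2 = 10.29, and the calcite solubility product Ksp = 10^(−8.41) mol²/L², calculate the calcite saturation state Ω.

α₂ = 1 / (1 + [H⁺]/K2 + [H⁺]²/(K1K2)) = 1 / (1 + 10^+3.24 + 10^+2.54)
   = 1 / (1 + 1737.8 + 346.74) = 1/2085.5 = 0.0004795
[CO3²⁻] = α₂ × DIC = 0.0004795 × 1.40 = 0.0006713 mmol/L = 0.6713 μmol/L
Ksp = 10^(−8.41) = 3.890×10^-9
Ω = [Ca²⁺][CO3²⁻]/Ksp = (1.63×10^-3)(6.713×10^-7) / 3.890×10^-9 = 0.281

Ω = 0.281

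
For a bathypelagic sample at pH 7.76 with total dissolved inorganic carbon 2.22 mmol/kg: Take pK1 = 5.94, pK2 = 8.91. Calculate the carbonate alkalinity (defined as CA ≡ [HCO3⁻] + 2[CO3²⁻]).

CA = [HCO3⁻] + 2[CO3²⁻] = (α₁ + 2α₂)·DIC
At pH 7.76: [H⁺]/K1 = 10^-1.82 = 0.015136, K2/[H⁺] = 10^-1.15 = 0.070795
α₁ = 1/(1 + 0.015136 + 0.070795) = 1/1.0859 = 0.9209; α₂ = α₁·K2/[H⁺] = 0.06519
α₁ + 2α₂ = 1.0513
CA = 1.0513 × 2.22 = 2.33 mmol/kg

CA = 2.33 mmol/kg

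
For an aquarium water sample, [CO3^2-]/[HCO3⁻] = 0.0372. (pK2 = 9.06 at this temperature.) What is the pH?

From K2 = [H⁺][CO3^2-]/[HCO3⁻]:  pH = pK2 + log₁₀([CO3^2-]/[HCO3⁻])
log₁₀(0.0372) = -1.429
pH = 9.06 + (-1.429) = 7.63

pH = 7.63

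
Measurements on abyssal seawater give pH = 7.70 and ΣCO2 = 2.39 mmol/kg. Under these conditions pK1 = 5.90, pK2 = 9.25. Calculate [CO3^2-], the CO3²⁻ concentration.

[CO3²⁻] = 0.0645 mmol/kg

α₂ = 1 / (1 + [H⁺]/K2 + [H⁺]²/(K1K2)) = 1 / (1 + 10^+1.55 + 10^-0.25)
   = 1 / (1 + 35.481 + 0.56234) = 1/37.044 = 0.02700
[CO3²⁻] = α₂ × DIC = 0.02700 × 2.39 = 0.0645 mmol/kg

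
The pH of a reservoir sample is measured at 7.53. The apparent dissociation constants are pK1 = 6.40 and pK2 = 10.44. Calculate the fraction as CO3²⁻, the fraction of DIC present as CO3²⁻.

α₂ = 1 / (1 + [H⁺]/K2 + [H⁺]²/(K1K2)) = 1 / (1 + 10^+2.91 + 10^+1.78)
   = 1 / (1 + 812.83 + 60.256) = 1/874.09 = 0.001144

α₂ = 0.00114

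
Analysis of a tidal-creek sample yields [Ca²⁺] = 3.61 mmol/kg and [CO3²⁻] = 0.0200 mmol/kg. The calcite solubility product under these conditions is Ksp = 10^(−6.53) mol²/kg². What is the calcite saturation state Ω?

Ω = 0.245

Ksp = 10^(−6.53) = 2.951×10^-7
Ω = [Ca²⁺][CO3²⁻]/Ksp = (3.61×10^-3)(0.0200×10^-3) / 2.951×10^-7 = 0.245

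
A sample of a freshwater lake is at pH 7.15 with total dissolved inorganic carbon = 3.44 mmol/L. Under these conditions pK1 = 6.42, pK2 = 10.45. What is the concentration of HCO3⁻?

[HCO3⁻] = 2.90 mmol/L

α₁ = 1 / (1 + [H⁺]/K1 + K2/[H⁺]) = 1 / (1 + 10^-0.73 + 10^-3.30)
   = 1 / (1 + 0.18621 + 0.00050119) = 1/1.1867 = 0.8427
[HCO3⁻] = α₁ × DIC = 0.8427 × 3.44 = 2.90 mmol/L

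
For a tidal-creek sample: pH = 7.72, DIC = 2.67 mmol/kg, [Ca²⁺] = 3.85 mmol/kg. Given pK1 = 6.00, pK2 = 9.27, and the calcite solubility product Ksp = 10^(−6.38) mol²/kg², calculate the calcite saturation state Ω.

α₂ = 1 / (1 + [H⁺]/K2 + [H⁺]²/(K1K2)) = 1 / (1 + 10^+1.55 + 10^-0.17)
   = 1 / (1 + 35.481 + 0.67608) = 1/37.157 = 0.02691
[CO3²⁻] = α₂ × DIC = 0.02691 × 2.67 = 0.07186 mmol/kg
Ksp = 10^(−6.38) = 4.169×10^-7
Ω = [Ca²⁺][CO3²⁻]/Ksp = (3.85×10^-3)(7.186×10^-5) / 4.169×10^-7 = 0.664

Ω = 0.664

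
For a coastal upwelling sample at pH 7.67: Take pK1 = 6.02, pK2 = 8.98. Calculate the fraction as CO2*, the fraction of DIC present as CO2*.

α₀ = 1 / (1 + K1/[H⁺] + K1K2/[H⁺]²) = 1 / (1 + 10^+1.65 + 10^+0.34)
   = 1 / (1 + 44.668 + 2.1878) = 1/47.856 = 0.02090

α₀ = 0.0209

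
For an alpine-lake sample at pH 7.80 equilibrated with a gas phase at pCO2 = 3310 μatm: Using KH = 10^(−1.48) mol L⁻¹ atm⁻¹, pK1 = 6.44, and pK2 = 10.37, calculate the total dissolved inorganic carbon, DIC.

[CO2*] = KH · pCO2 = 10^(−1.48) × 3310×10^-6 = 1.096×10^-4 mol/L
α₀ = 1/(1 + K1/[H⁺] + K1K2/[H⁺]²) = 1/(1 + 10^+1.36 + 10^-1.21) = 0.04172
DIC = [CO2*]/α₀ = 1.096×10^-4 / 0.04172 = 2.63 mmol/L

DIC = 2.63 mmol/L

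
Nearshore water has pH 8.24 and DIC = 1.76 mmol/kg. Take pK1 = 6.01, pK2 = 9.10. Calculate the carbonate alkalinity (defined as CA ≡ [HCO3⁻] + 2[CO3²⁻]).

CA = [HCO3⁻] + 2[CO3²⁻] = (α₁ + 2α₂)·DIC
At pH 8.24: [H⁺]/K1 = 10^-2.23 = 0.0058884, K2/[H⁺] = 10^-0.86 = 0.13804
α₁ = 1/(1 + 0.0058884 + 0.13804) = 1/1.1439 = 0.8742; α₂ = α₁·K2/[H⁺] = 0.1207
α₁ + 2α₂ = 1.1155
CA = 1.1155 × 1.76 = 1.96 mmol/kg

CA = 1.96 mmol/kg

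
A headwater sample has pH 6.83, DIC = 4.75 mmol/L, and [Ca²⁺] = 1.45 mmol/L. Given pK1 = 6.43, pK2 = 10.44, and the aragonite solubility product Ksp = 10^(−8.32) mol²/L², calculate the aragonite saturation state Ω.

α₂ = 1 / (1 + [H⁺]/K2 + [H⁺]²/(K1K2)) = 1 / (1 + 10^+3.61 + 10^+3.21)
   = 1 / (1 + 4073.8 + 1621.8) = 1/5696.6 = 0.0001755
[CO3²⁻] = α₂ × DIC = 0.0001755 × 4.75 = 0.0008338 mmol/L = 0.8338 μmol/L
Ksp = 10^(−8.32) = 4.786×10^-9
Ω = [Ca²⁺][CO3²⁻]/Ksp = (1.45×10^-3)(8.338×10^-7) / 4.786×10^-9 = 0.253

Ω = 0.253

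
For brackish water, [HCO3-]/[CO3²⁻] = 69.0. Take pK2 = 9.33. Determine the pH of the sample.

pH = 7.49

From K2 = [H⁺][CO3²⁻]/[HCO3-]:  pH = pK2 − log₁₀([HCO3-]/[CO3²⁻])
log₁₀(69.0) = +1.839
pH = 9.33 − (+1.839) = 7.49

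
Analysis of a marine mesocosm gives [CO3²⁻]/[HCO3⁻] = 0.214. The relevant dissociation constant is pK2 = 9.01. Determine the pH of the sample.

From K2 = [H⁺][CO3²⁻]/[HCO3⁻]:  pH = pK2 + log₁₀([CO3²⁻]/[HCO3⁻])
log₁₀(0.214) = -0.670
pH = 9.01 + (-0.670) = 8.34

pH = 8.34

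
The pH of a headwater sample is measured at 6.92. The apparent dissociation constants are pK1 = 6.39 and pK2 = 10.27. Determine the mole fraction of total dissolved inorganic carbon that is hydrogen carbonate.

α₁ = 0.772

α₁ = 1 / (1 + [H⁺]/K1 + K2/[H⁺]) = 1 / (1 + 10^-0.53 + 10^-3.35)
   = 1 / (1 + 0.29512 + 0.00044668) = 1/1.2956 = 0.7719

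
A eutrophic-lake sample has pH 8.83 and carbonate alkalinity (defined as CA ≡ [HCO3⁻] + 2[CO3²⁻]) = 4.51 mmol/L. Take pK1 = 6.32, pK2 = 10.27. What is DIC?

DIC = 4.37 mmol/L

CA = [HCO3⁻] + 2[CO3²⁻] = (α₁ + 2α₂)·DIC
At pH 8.83: [H⁺]/K1 = 10^-2.51 = 0.0030903, K2/[H⁺] = 10^-1.44 = 0.036308
α₁ = 1/(1 + 0.0030903 + 0.036308) = 1/1.0394 = 0.9621; α₂ = α₁·K2/[H⁺] = 0.03493
α₁ + 2α₂ = 1.0320
DIC = CA / (α₁ + 2α₂) = 4.51 / 1.0320 = 4.37 mmol/L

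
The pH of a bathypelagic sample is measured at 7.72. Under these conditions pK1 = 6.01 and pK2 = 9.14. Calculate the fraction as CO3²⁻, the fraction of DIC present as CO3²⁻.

α₂ = 1 / (1 + [H⁺]/K2 + [H⁺]²/(K1K2)) = 1 / (1 + 10^+1.42 + 10^-0.29)
   = 1 / (1 + 26.303 + 0.51286) = 1/27.816 = 0.03595

α₂ = 0.0360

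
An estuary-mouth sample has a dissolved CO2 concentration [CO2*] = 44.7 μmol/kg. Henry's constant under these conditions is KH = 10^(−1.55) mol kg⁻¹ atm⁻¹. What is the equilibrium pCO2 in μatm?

KH = 10^(−1.55) = 2.818×10^-2 mol kg⁻¹ atm⁻¹
pCO2 = [CO2*]/KH = 44.7×10^-6 / 2.818×10^-2 = 1.59×10^-3 atm = 1590 μatm

pCO2 = 1590 μatm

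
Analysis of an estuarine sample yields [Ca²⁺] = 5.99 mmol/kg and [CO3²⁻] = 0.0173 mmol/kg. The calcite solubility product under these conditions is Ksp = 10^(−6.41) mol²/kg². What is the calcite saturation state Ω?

Ω = 0.266

Ksp = 10^(−6.41) = 3.890×10^-7
Ω = [Ca²⁺][CO3²⁻]/Ksp = (5.99×10^-3)(0.0173×10^-3) / 3.890×10^-7 = 0.266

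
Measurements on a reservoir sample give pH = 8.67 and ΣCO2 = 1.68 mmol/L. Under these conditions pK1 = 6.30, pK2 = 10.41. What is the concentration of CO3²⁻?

[CO3²⁻] = 0.0299 mmol/L

α₂ = 1 / (1 + [H⁺]/K2 + [H⁺]²/(K1K2)) = 1 / (1 + 10^+1.74 + 10^-0.63)
   = 1 / (1 + 54.954 + 0.23442) = 1/56.189 = 0.01780
[CO3²⁻] = α₂ × DIC = 0.01780 × 1.68 = 0.0299 mmol/L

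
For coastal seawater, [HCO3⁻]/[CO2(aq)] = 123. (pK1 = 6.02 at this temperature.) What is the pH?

From K1 = [H⁺][HCO3⁻]/[CO2(aq)]:  pH = pK1 + log₁₀([HCO3⁻]/[CO2(aq)])
log₁₀(123) = +2.090
pH = 6.02 + (+2.090) = 8.11

pH = 8.11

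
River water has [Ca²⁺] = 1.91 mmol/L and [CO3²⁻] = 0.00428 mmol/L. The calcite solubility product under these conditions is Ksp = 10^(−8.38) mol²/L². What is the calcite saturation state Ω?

Ω = 1.96

Ksp = 10^(−8.38) = 4.169×10^-9
Ω = [Ca²⁺][CO3²⁻]/Ksp = (1.91×10^-3)(0.00428×10^-3) / 4.169×10^-9 = 1.96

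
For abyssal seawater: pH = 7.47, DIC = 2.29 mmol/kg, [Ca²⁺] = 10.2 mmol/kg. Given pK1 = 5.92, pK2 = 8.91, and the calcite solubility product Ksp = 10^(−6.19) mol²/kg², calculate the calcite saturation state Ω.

Ω = 1.23

α₂ = 1 / (1 + [H⁺]/K2 + [H⁺]²/(K1K2)) = 1 / (1 + 10^+1.44 + 10^-0.11)
   = 1 / (1 + 27.542 + 0.77625) = 1/29.319 = 0.03411
[CO3²⁻] = α₂ × DIC = 0.03411 × 2.29 = 0.07811 mmol/kg
Ksp = 10^(−6.19) = 6.457×10^-7
Ω = [Ca²⁺][CO3²⁻]/Ksp = (10.2×10^-3)(7.811×10^-5) / 6.457×10^-7 = 1.23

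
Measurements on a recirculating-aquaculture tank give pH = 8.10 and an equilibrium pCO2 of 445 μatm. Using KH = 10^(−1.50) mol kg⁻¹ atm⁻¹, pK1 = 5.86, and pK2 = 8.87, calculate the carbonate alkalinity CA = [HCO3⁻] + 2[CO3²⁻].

[CO2*] = KH · pCO2 = 10^(−1.50) × 445×10^-6 = 1.407×10^-5 mol/kg
α₀ = 1/(1 + K1/[H⁺] + K1K2/[H⁺]²) = 1/(1 + 10^+2.24 + 10^+1.47) = 0.004895
DIC = [CO2*]/α₀ = 1.407×10^-5 / 0.004895 = 2.875 mmol/kg
CA = (α₁ + 2α₂)·DIC = (0.8506 + 2×0.1445) × 2.875 = 3.28 mmol/kg

CA = 3.28 mmol/kg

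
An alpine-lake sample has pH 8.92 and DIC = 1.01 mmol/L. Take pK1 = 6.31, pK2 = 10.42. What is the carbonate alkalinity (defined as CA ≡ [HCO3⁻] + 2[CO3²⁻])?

CA = [HCO3⁻] + 2[CO3²⁻] = (α₁ + 2α₂)·DIC
At pH 8.92: [H⁺]/K1 = 10^-2.61 = 0.0024547, K2/[H⁺] = 10^-1.50 = 0.031623
α₁ = 1/(1 + 0.0024547 + 0.031623) = 1/1.0341 = 0.9670; α₂ = α₁·K2/[H⁺] = 0.03058
α₁ + 2α₂ = 1.0282
CA = 1.0282 × 1.01 = 1.04 mmol/L

CA = 1.04 mmol/L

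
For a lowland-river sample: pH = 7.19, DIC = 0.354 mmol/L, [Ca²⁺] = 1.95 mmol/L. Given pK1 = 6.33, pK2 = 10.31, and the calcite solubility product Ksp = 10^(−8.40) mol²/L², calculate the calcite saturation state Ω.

Ω = 0.116

α₂ = 1 / (1 + [H⁺]/K2 + [H⁺]²/(K1K2)) = 1 / (1 + 10^+3.12 + 10^+2.26)
   = 1 / (1 + 1318.3 + 181.97) = 1/1501.2 = 0.0006661
[CO3²⁻] = α₂ × DIC = 0.0006661 × 0.354 = 0.0002358 mmol/L = 0.2358 μmol/L
Ksp = 10^(−8.40) = 3.981×10^-9
Ω = [Ca²⁺][CO3²⁻]/Ksp = (1.95×10^-3)(2.358×10^-7) / 3.981×10^-9 = 0.116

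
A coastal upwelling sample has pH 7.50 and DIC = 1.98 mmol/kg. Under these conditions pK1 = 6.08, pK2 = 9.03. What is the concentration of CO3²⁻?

α₂ = 1 / (1 + [H⁺]/K2 + [H⁺]²/(K1K2)) = 1 / (1 + 10^+1.53 + 10^+0.11)
   = 1 / (1 + 33.884 + 1.2882) = 1/36.173 = 0.02765
[CO3²⁻] = α₂ × DIC = 0.02765 × 1.98 = 0.0547 mmol/kg

[CO3²⁻] = 0.0547 mmol/kg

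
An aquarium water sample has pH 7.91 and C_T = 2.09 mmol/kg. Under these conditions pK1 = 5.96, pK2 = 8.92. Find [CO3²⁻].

α₂ = 1 / (1 + [H⁺]/K2 + [H⁺]²/(K1K2)) = 1 / (1 + 10^+1.01 + 10^-0.94)
   = 1 / (1 + 10.233 + 0.11482) = 1/11.348 = 0.08812
[CO3²⁻] = α₂ × DIC = 0.08812 × 2.09 = 0.184 mmol/kg

[CO3²⁻] = 0.184 mmol/kg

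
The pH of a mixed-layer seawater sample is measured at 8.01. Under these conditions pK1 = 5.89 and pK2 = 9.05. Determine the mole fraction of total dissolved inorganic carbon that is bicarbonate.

α₁ = 0.910

α₁ = 1 / (1 + [H⁺]/K1 + K2/[H⁺]) = 1 / (1 + 10^-2.12 + 10^-1.04)
   = 1 / (1 + 0.0075858 + 0.091201) = 1/1.0988 = 0.9101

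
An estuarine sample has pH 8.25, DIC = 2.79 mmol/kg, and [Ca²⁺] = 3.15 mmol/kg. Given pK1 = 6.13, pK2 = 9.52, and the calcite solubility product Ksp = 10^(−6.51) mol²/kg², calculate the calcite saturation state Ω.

α₂ = 1 / (1 + [H⁺]/K2 + [H⁺]²/(K1K2)) = 1 / (1 + 10^+1.27 + 10^-0.85)
   = 1 / (1 + 18.621 + 0.14125) = 1/19.762 = 0.05060
[CO3²⁻] = α₂ × DIC = 0.05060 × 2.79 = 0.1412 mmol/kg
Ksp = 10^(−6.51) = 3.090×10^-7
Ω = [Ca²⁺][CO3²⁻]/Ksp = (3.15×10^-3)(1.412×10^-4) / 3.090×10^-7 = 1.44

Ω = 1.44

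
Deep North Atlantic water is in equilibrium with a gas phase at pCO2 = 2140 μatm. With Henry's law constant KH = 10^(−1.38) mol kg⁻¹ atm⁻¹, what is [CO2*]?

KH = 10^(−1.38) = 4.169×10^-2 mol kg⁻¹ atm⁻¹
[CO2*] = KH · pCO2 = 4.169×10^-2 × 2140×10^-6 atm = 8.92×10^-5 mol/kg

[CO2*] = 89.2 μmol/kg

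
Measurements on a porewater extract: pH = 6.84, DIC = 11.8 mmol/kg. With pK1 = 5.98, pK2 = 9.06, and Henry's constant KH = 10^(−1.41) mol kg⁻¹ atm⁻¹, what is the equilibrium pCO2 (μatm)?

pCO2 = 3.66×10^4 μatm

α₀ = 1 / (1 + K1/[H⁺] + K1K2/[H⁺]²) = 1 / (1 + 10^+0.86 + 10^-1.36)
   = 1 / (1 + 7.2444 + 0.043652) = 1/8.2880 = 0.1207
[CO2*] = α₀ × DIC = 0.1207 × 11.8 = 1.424 mmol/kg
pCO2 = [CO2*]/KH = 1.424×10^-3 / 3.890×10^-2 = 3.66×10^4 μatm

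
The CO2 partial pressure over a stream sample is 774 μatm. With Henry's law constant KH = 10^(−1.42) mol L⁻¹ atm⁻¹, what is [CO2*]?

KH = 10^(−1.42) = 3.802×10^-2 mol L⁻¹ atm⁻¹
[CO2*] = KH · pCO2 = 3.802×10^-2 × 774×10^-6 atm = 2.94×10^-5 mol/L

[CO2*] = 29.4 μmol/L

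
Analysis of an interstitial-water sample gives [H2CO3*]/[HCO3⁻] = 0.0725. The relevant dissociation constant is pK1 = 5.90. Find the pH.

From K1 = [H⁺][HCO3⁻]/[H2CO3*]:  pH = pK1 − log₁₀([H2CO3*]/[HCO3⁻])
log₁₀(0.0725) = -1.140
pH = 5.90 − (-1.140) = 7.04

pH = 7.04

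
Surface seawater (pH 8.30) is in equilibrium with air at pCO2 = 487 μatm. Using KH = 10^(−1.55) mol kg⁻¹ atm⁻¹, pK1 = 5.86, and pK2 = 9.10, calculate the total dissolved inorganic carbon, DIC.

[CO2*] = KH · pCO2 = 10^(−1.55) × 487×10^-6 = 1.373×10^-5 mol/kg
α₀ = 1/(1 + K1/[H⁺] + K1K2/[H⁺]²) = 1/(1 + 10^+2.44 + 10^+1.64) = 0.003124
DIC = [CO2*]/α₀ = 1.373×10^-5 / 0.003124 = 4.39 mmol/kg

DIC = 4.39 mmol/kg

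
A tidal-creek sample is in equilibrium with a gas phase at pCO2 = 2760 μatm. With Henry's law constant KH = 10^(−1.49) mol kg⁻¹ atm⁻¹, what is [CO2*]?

KH = 10^(−1.49) = 3.236×10^-2 mol kg⁻¹ atm⁻¹
[CO2*] = KH · pCO2 = 3.236×10^-2 × 2760×10^-6 atm = 8.93×10^-5 mol/kg

[CO2*] = 89.3 μmol/kg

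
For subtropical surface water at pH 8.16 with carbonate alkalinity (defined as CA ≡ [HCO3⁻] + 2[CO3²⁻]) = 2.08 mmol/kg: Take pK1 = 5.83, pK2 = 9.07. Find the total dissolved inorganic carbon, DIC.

DIC = 1.88 mmol/kg

CA = [HCO3⁻] + 2[CO3²⁻] = (α₁ + 2α₂)·DIC
At pH 8.16: [H⁺]/K1 = 10^-2.33 = 0.0046774, K2/[H⁺] = 10^-0.91 = 0.12303
α₁ = 1/(1 + 0.0046774 + 0.12303) = 1/1.1277 = 0.8868; α₂ = α₁·K2/[H⁺] = 0.1091
α₁ + 2α₂ = 1.1049
DIC = CA / (α₁ + 2α₂) = 2.08 / 1.1049 = 1.88 mmol/kg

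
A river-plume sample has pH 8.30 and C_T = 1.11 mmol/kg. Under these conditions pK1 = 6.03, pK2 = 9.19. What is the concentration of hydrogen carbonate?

[HCO3⁻] = 0.979 mmol/kg

α₁ = 1 / (1 + [H⁺]/K1 + K2/[H⁺]) = 1 / (1 + 10^-2.27 + 10^-0.89)
   = 1 / (1 + 0.0053703 + 0.12882) = 1/1.1342 = 0.8817
[HCO3⁻] = α₁ × DIC = 0.8817 × 1.11 = 0.979 mmol/kg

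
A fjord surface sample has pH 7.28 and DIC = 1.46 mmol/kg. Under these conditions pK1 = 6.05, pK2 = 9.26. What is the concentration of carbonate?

α₂ = 1 / (1 + [H⁺]/K2 + [H⁺]²/(K1K2)) = 1 / (1 + 10^+1.98 + 10^+0.75)
   = 1 / (1 + 95.499 + 5.6234) = 1/102.12 = 0.009792
[CO3²⁻] = α₂ × DIC = 0.009792 × 1.46 = 0.0143 mmol/kg = 14.3 μmol/kg

[CO3²⁻] = 14.3 μmol/kg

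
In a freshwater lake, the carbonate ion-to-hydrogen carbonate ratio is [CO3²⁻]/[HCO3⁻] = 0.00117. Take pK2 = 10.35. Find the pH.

pH = 7.42

From K2 = [H⁺][CO3²⁻]/[HCO3⁻]:  pH = pK2 + log₁₀([CO3²⁻]/[HCO3⁻])
log₁₀(0.00117) = -2.932
pH = 10.35 + (-2.932) = 7.42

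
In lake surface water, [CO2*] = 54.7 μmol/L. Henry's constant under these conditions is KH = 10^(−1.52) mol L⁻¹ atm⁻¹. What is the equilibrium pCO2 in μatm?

KH = 10^(−1.52) = 3.020×10^-2 mol L⁻¹ atm⁻¹
pCO2 = [CO2*]/KH = 54.7×10^-6 / 3.020×10^-2 = 1.81×10^-3 atm = 1810 μatm

pCO2 = 1810 μatm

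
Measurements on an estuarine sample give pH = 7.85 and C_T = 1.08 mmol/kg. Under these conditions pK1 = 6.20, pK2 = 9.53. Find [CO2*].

[CO2*] = 0.0232 mmol/kg

α₀ = 1 / (1 + K1/[H⁺] + K1K2/[H⁺]²) = 1 / (1 + 10^+1.65 + 10^-0.03)
   = 1 / (1 + 44.668 + 0.93325) = 1/46.602 = 0.02146
[CO2*] = α₀ × DIC = 0.02146 × 1.08 = 0.0232 mmol/kg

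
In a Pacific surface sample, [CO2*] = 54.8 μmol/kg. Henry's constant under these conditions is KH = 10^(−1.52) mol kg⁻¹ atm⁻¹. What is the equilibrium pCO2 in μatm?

KH = 10^(−1.52) = 3.020×10^-2 mol kg⁻¹ atm⁻¹
pCO2 = [CO2*]/KH = 54.8×10^-6 / 3.020×10^-2 = 1.81×10^-3 atm = 1810 μatm

pCO2 = 1810 μatm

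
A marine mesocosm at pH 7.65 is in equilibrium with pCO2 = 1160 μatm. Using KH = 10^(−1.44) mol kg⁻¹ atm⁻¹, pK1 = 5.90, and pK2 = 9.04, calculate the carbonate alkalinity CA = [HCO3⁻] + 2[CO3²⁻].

CA = 2.56 mmol/kg

[CO2*] = KH · pCO2 = 10^(−1.44) × 1160×10^-6 = 4.212×10^-5 mol/kg
α₀ = 1/(1 + K1/[H⁺] + K1K2/[H⁺]²) = 1/(1 + 10^+1.75 + 10^+0.36) = 0.01680
DIC = [CO2*]/α₀ = 4.212×10^-5 / 0.01680 = 2.507 mmol/kg
CA = (α₁ + 2α₂)·DIC = (0.9447 + 2×0.03849) × 2.507 = 2.56 mmol/kg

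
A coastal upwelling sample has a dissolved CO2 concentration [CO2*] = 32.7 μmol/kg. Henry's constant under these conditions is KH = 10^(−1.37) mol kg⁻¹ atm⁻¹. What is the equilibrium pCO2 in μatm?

KH = 10^(−1.37) = 4.266×10^-2 mol kg⁻¹ atm⁻¹
pCO2 = [CO2*]/KH = 32.7×10^-6 / 4.266×10^-2 = 7.67×10^-4 atm = 767 μatm

pCO2 = 767 μatm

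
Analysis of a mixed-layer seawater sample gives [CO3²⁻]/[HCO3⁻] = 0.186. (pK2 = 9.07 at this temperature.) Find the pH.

From K2 = [H⁺][CO3²⁻]/[HCO3⁻]:  pH = pK2 + log₁₀([CO3²⁻]/[HCO3⁻])
log₁₀(0.186) = -0.730
pH = 9.07 + (-0.730) = 8.34

pH = 8.34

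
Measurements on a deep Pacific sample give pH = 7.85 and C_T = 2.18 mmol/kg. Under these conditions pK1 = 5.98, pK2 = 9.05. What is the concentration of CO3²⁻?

[CO3²⁻] = 0.128 mmol/kg

α₂ = 1 / (1 + [H⁺]/K2 + [H⁺]²/(K1K2)) = 1 / (1 + 10^+1.20 + 10^-0.67)
   = 1 / (1 + 15.849 + 0.21380) = 1/17.063 = 0.05861
[CO3²⁻] = α₂ × DIC = 0.05861 × 2.18 = 0.128 mmol/kg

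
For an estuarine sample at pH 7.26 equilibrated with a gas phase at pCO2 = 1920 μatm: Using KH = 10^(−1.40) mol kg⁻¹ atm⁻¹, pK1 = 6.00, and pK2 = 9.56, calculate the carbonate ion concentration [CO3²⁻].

[CO3²⁻] = 6.97 μmol/kg

[CO2*] = KH · pCO2 = 10^(−1.40) × 1920×10^-6 = 7.644×10^-5 mol/kg
α₀ = 1/(1 + K1/[H⁺] + K1K2/[H⁺]²) = 1/(1 + 10^+1.26 + 10^-1.04) = 0.05185
DIC = [CO2*]/α₀ = 7.644×10^-5 / 0.05185 = 1.474 mmol/kg
[CO3²⁻] = α₂·DIC; α₂ = 0.004728, so [CO3²⁻] = 0.004728 × 1.474 = 0.00697 mmol/kg = 6.97 μmol/kg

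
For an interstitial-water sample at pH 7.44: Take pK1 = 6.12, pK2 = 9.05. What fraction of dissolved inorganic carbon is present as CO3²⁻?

α₂ = 1 / (1 + [H⁺]/K2 + [H⁺]²/(K1K2)) = 1 / (1 + 10^+1.61 + 10^+0.29)
   = 1 / (1 + 40.738 + 1.9498) = 1/43.688 = 0.02289

α₂ = 0.0229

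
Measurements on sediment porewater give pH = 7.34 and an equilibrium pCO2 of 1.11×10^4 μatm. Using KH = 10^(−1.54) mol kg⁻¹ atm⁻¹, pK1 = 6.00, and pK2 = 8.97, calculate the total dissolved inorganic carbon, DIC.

[CO2*] = KH · pCO2 = 10^(−1.54) × 1.11×10^4×10^-6 = 3.201×10^-4 mol/kg
α₀ = 1/(1 + K1/[H⁺] + K1K2/[H⁺]²) = 1/(1 + 10^+1.34 + 10^-0.29) = 0.04275
DIC = [CO2*]/α₀ = 3.201×10^-4 / 0.04275 = 7.49 mmol/kg

DIC = 7.49 mmol/kg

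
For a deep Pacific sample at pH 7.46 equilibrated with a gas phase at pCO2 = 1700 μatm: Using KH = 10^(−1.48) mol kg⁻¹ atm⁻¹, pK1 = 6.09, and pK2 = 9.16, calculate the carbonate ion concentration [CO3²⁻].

[CO3²⁻] = 0.0263 mmol/kg

[CO2*] = KH · pCO2 = 10^(−1.48) × 1700×10^-6 = 5.629×10^-5 mol/kg
α₀ = 1/(1 + K1/[H⁺] + K1K2/[H⁺]²) = 1/(1 + 10^+1.37 + 10^-0.33) = 0.04014
DIC = [CO2*]/α₀ = 5.629×10^-5 / 0.04014 = 1.402 mmol/kg
[CO3²⁻] = α₂·DIC; α₂ = 0.01878, so [CO3²⁻] = 0.01878 × 1.402 = 0.0263 mmol/kg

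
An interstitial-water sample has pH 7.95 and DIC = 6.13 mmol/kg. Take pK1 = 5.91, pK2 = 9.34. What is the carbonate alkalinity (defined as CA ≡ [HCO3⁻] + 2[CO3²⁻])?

CA = 6.31 mmol/kg

CA = [HCO3⁻] + 2[CO3²⁻] = (α₁ + 2α₂)·DIC
At pH 7.95: [H⁺]/K1 = 10^-2.04 = 0.0091201, K2/[H⁺] = 10^-1.39 = 0.040738
α₁ = 1/(1 + 0.0091201 + 0.040738) = 1/1.0499 = 0.9525; α₂ = α₁·K2/[H⁺] = 0.03880
α₁ + 2α₂ = 1.0301
CA = 1.0301 × 6.13 = 6.31 mmol/kg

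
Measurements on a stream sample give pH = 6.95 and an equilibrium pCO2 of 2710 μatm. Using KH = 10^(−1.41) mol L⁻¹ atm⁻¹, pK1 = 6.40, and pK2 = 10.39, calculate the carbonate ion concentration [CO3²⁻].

[CO3²⁻] = 0.136 μmol/L

[CO2*] = KH · pCO2 = 10^(−1.41) × 2710×10^-6 = 1.054×10^-4 mol/L
α₀ = 1/(1 + K1/[H⁺] + K1K2/[H⁺]²) = 1/(1 + 10^+0.55 + 10^-2.89) = 0.2198
DIC = [CO2*]/α₀ = 1.054×10^-4 / 0.2198 = 0.4797 mmol/L
[CO3²⁻] = α₂·DIC; α₂ = 0.0002832, so [CO3²⁻] = 0.0002832 × 0.4797 = 0.000136 mmol/L = 0.136 μmol/L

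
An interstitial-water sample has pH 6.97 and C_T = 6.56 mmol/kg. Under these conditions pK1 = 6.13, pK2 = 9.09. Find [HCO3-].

α₁ = 1 / (1 + [H⁺]/K1 + K2/[H⁺]) = 1 / (1 + 10^-0.84 + 10^-2.12)
   = 1 / (1 + 0.14454 + 0.0075858) = 1/1.1521 = 0.8680
[HCO3⁻] = α₁ × DIC = 0.8680 × 6.56 = 5.69 mmol/kg

[HCO3⁻] = 5.69 mmol/kg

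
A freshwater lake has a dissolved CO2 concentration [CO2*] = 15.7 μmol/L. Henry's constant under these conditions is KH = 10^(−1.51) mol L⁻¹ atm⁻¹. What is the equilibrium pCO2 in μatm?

KH = 10^(−1.51) = 3.090×10^-2 mol L⁻¹ atm⁻¹
pCO2 = [CO2*]/KH = 15.7×10^-6 / 3.090×10^-2 = 5.08×10^-4 atm = 508 μatm

pCO2 = 508 μatm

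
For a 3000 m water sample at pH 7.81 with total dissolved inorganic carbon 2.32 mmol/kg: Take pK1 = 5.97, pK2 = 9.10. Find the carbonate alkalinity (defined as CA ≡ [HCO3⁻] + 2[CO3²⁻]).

CA = [HCO3⁻] + 2[CO3²⁻] = (α₁ + 2α₂)·DIC
At pH 7.81: [H⁺]/K1 = 10^-1.84 = 0.014454, K2/[H⁺] = 10^-1.29 = 0.051286
α₁ = 1/(1 + 0.014454 + 0.051286) = 1/1.0657 = 0.9383; α₂ = α₁·K2/[H⁺] = 0.04812
α₁ + 2α₂ = 1.0346
CA = 1.0346 × 2.32 = 2.40 mmol/kg

CA = 2.40 mmol/kg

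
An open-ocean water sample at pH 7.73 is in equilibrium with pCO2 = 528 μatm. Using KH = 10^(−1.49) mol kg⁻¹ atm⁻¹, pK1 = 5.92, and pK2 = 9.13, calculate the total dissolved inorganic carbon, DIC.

DIC = 1.16 mmol/kg

[CO2*] = KH · pCO2 = 10^(−1.49) × 528×10^-6 = 1.709×10^-5 mol/kg
α₀ = 1/(1 + K1/[H⁺] + K1K2/[H⁺]²) = 1/(1 + 10^+1.81 + 10^+0.41) = 0.01468
DIC = [CO2*]/α₀ = 1.709×10^-5 / 0.01468 = 1.16 mmol/kg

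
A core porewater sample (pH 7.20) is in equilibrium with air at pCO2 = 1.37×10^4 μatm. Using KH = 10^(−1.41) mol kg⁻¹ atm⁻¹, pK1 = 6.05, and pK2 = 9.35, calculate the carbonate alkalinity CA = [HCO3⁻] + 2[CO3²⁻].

[CO2*] = KH · pCO2 = 10^(−1.41) × 1.37×10^4×10^-6 = 5.330×10^-4 mol/kg
α₀ = 1/(1 + K1/[H⁺] + K1K2/[H⁺]²) = 1/(1 + 10^+1.15 + 10^-1.00) = 0.06568
DIC = [CO2*]/α₀ = 5.330×10^-4 / 0.06568 = 8.115 mmol/kg
CA = (α₁ + 2α₂)·DIC = (0.9278 + 2×0.006568) × 8.115 = 7.64 mmol/kg

CA = 7.64 mmol/kg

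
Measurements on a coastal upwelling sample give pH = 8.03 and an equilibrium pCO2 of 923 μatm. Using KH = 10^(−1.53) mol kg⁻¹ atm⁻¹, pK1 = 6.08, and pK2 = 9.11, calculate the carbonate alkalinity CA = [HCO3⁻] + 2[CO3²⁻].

CA = 2.83 mmol/kg

[CO2*] = KH · pCO2 = 10^(−1.53) × 923×10^-6 = 2.724×10^-5 mol/kg
α₀ = 1/(1 + K1/[H⁺] + K1K2/[H⁺]²) = 1/(1 + 10^+1.95 + 10^+0.87) = 0.01025
DIC = [CO2*]/α₀ = 2.724×10^-5 / 0.01025 = 2.657 mmol/kg
CA = (α₁ + 2α₂)·DIC = (0.9137 + 2×0.07600) × 2.657 = 2.83 mmol/kg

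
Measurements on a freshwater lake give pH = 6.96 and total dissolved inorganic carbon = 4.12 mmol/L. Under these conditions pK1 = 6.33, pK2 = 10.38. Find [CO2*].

[CO2*] = 0.782 mmol/L

α₀ = 1 / (1 + K1/[H⁺] + K1K2/[H⁺]²) = 1 / (1 + 10^+0.63 + 10^-2.79)
   = 1 / (1 + 4.2658 + 0.0016218) = 1/5.2674 = 0.1898
[CO2*] = α₀ × DIC = 0.1898 × 4.12 = 0.782 mmol/L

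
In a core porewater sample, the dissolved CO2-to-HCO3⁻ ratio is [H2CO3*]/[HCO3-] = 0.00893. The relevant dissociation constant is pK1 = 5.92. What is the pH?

pH = 7.97

From K1 = [H⁺][HCO3-]/[H2CO3*]:  pH = pK1 − log₁₀([H2CO3*]/[HCO3-])
log₁₀(0.00893) = -2.049
pH = 5.92 − (-2.049) = 7.97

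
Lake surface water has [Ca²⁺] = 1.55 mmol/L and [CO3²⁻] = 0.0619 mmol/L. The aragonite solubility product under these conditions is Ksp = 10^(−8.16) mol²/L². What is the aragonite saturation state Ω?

Ksp = 10^(−8.16) = 6.918×10^-9
Ω = [Ca²⁺][CO3²⁻]/Ksp = (1.55×10^-3)(0.0619×10^-3) / 6.918×10^-9 = 13.9

Ω = 13.9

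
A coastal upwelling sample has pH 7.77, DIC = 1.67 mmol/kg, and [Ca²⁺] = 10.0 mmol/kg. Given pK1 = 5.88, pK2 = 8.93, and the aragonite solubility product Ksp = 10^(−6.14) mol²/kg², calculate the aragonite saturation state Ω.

α₂ = 1 / (1 + [H⁺]/K2 + [H⁺]²/(K1K2)) = 1 / (1 + 10^+1.16 + 10^-0.73)
   = 1 / (1 + 14.454 + 0.18621) = 1/15.641 = 0.06394
[CO3²⁻] = α₂ × DIC = 0.06394 × 1.67 = 0.1068 mmol/kg
Ksp = 10^(−6.14) = 7.244×10^-7
Ω = [Ca²⁺][CO3²⁻]/Ksp = (10.0×10^-3)(1.068×10^-4) / 7.244×10^-7 = 1.47

Ω = 1.47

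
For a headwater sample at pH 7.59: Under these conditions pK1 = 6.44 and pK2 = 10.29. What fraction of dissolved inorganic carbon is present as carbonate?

α₂ = 1 / (1 + [H⁺]/K2 + [H⁺]²/(K1K2)) = 1 / (1 + 10^+2.70 + 10^+1.55)
   = 1 / (1 + 501.19 + 35.481) = 1/537.67 = 0.001860

α₂ = 0.00186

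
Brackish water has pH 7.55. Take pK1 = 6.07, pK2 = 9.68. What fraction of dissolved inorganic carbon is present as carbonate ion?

α₂ = 0.00712

α₂ = 1 / (1 + [H⁺]/K2 + [H⁺]²/(K1K2)) = 1 / (1 + 10^+2.13 + 10^+0.65)
   = 1 / (1 + 134.90 + 4.4668) = 1/140.36 = 0.007124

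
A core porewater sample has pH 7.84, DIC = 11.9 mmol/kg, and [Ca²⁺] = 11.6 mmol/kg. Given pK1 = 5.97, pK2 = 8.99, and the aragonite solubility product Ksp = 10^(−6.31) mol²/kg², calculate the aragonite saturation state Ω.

Ω = 18.4

α₂ = 1 / (1 + [H⁺]/K2 + [H⁺]²/(K1K2)) = 1 / (1 + 10^+1.15 + 10^-0.72)
   = 1 / (1 + 14.125 + 0.19055) = 1/15.316 = 0.06529
[CO3²⁻] = α₂ × DIC = 0.06529 × 11.9 = 0.7770 mmol/kg
Ksp = 10^(−6.31) = 4.898×10^-7
Ω = [Ca²⁺][CO3²⁻]/Ksp = (11.6×10^-3)(7.770×10^-4) / 4.898×10^-7 = 18.4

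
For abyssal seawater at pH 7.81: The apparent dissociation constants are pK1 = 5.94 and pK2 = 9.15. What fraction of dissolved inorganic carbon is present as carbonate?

α₂ = 1 / (1 + [H⁺]/K2 + [H⁺]²/(K1K2)) = 1 / (1 + 10^+1.34 + 10^-0.53)
   = 1 / (1 + 21.878 + 0.29512) = 1/23.173 = 0.04315

α₂ = 0.0432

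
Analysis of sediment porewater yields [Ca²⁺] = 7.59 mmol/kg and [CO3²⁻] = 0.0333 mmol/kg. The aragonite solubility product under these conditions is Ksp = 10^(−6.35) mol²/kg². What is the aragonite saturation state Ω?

Ksp = 10^(−6.35) = 4.467×10^-7
Ω = [Ca²⁺][CO3²⁻]/Ksp = (7.59×10^-3)(0.0333×10^-3) / 4.467×10^-7 = 0.566

Ω = 0.566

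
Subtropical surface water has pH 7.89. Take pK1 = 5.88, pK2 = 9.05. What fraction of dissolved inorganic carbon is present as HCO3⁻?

α₁ = 1 / (1 + [H⁺]/K1 + K2/[H⁺]) = 1 / (1 + 10^-2.01 + 10^-1.16)
   = 1 / (1 + 0.0097724 + 0.069183) = 1/1.0790 = 0.9268

α₁ = 0.927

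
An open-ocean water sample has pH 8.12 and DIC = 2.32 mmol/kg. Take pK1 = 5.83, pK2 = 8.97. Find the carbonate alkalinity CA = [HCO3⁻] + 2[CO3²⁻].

CA = 2.60 mmol/kg

CA = [HCO3⁻] + 2[CO3²⁻] = (α₁ + 2α₂)·DIC
At pH 8.12: [H⁺]/K1 = 10^-2.29 = 0.0051286, K2/[H⁺] = 10^-0.85 = 0.14125
α₁ = 1/(1 + 0.0051286 + 0.14125) = 1/1.1464 = 0.8723; α₂ = α₁·K2/[H⁺] = 0.1232
α₁ + 2α₂ = 1.1187
CA = 1.1187 × 2.32 = 2.60 mmol/kg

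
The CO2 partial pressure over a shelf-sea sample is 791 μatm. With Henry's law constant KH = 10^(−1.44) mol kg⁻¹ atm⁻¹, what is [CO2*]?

[CO2*] = 28.7 μmol/kg

KH = 10^(−1.44) = 3.631×10^-2 mol kg⁻¹ atm⁻¹
[CO2*] = KH · pCO2 = 3.631×10^-2 × 791×10^-6 atm = 2.87×10^-5 mol/kg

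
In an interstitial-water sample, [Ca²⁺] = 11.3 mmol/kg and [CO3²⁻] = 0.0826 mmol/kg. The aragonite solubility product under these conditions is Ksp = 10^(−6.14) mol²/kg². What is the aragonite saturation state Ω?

Ω = 1.29

Ksp = 10^(−6.14) = 7.244×10^-7
Ω = [Ca²⁺][CO3²⁻]/Ksp = (11.3×10^-3)(0.0826×10^-3) / 7.244×10^-7 = 1.29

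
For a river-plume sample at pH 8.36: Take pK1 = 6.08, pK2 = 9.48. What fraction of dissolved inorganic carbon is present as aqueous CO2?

α₀ = 1 / (1 + K1/[H⁺] + K1K2/[H⁺]²) = 1 / (1 + 10^+2.28 + 10^+1.16)
   = 1 / (1 + 190.55 + 14.454) = 1/206.00 = 0.004854

α₀ = 0.00485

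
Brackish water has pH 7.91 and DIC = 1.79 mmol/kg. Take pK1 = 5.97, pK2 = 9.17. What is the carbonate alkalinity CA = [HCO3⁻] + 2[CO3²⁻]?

CA = [HCO3⁻] + 2[CO3²⁻] = (α₁ + 2α₂)·DIC
At pH 7.91: [H⁺]/K1 = 10^-1.94 = 0.011482, K2/[H⁺] = 10^-1.26 = 0.054954
α₁ = 1/(1 + 0.011482 + 0.054954) = 1/1.0664 = 0.9377; α₂ = α₁·K2/[H⁺] = 0.05153
α₁ + 2α₂ = 1.0408
CA = 1.0408 × 1.79 = 1.86 mmol/kg

CA = 1.86 mmol/kg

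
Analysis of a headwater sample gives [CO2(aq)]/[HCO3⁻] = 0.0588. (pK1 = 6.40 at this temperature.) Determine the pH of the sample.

From K1 = [H⁺][HCO3⁻]/[CO2(aq)]:  pH = pK1 − log₁₀([CO2(aq)]/[HCO3⁻])
log₁₀(0.0588) = -1.231
pH = 6.40 − (-1.231) = 7.63

pH = 7.63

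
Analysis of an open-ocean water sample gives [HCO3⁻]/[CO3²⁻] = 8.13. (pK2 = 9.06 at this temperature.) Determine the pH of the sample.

From K2 = [H⁺][CO3²⁻]/[HCO3⁻]:  pH = pK2 − log₁₀([HCO3⁻]/[CO3²⁻])
log₁₀(8.13) = +0.910
pH = 9.06 − (+0.910) = 8.15

pH = 8.15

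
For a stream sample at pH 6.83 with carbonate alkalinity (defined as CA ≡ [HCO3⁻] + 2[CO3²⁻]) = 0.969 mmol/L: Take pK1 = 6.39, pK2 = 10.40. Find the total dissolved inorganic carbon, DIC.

DIC = 1.32 mmol/L

CA = [HCO3⁻] + 2[CO3²⁻] = (α₁ + 2α₂)·DIC
At pH 6.83: [H⁺]/K1 = 10^-0.44 = 0.36308, K2/[H⁺] = 10^-3.57 = 0.00026915
α₁ = 1/(1 + 0.36308 + 0.00026915) = 1/1.3633 = 0.7335; α₂ = α₁·K2/[H⁺] = 0.0001974
α₁ + 2α₂ = 0.7339
DIC = CA / (α₁ + 2α₂) = 0.969 / 0.7339 = 1.32 mmol/L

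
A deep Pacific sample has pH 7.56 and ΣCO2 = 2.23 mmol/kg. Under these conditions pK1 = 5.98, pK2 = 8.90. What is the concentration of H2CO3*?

[CO2*] = 0.0547 mmol/kg

α₀ = 1 / (1 + K1/[H⁺] + K1K2/[H⁺]²) = 1 / (1 + 10^+1.58 + 10^+0.24)
   = 1 / (1 + 38.019 + 1.7378) = 1/40.757 = 0.02454
[CO2*] = α₀ × DIC = 0.02454 × 2.23 = 0.0547 mmol/kg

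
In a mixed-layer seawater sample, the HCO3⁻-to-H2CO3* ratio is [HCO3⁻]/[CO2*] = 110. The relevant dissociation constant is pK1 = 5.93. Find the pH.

From K1 = [H⁺][HCO3⁻]/[CO2*]:  pH = pK1 + log₁₀([HCO3⁻]/[CO2*])
log₁₀(110) = +2.041
pH = 5.93 + (+2.041) = 7.97

pH = 7.97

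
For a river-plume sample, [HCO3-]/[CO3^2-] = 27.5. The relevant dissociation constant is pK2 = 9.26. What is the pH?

pH = 7.82

From K2 = [H⁺][CO3^2-]/[HCO3-]:  pH = pK2 − log₁₀([HCO3-]/[CO3^2-])
log₁₀(27.5) = +1.439
pH = 9.26 − (+1.439) = 7.82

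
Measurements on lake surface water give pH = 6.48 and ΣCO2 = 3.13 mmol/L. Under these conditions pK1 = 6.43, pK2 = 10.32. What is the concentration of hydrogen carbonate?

α₁ = 1 / (1 + [H⁺]/K1 + K2/[H⁺]) = 1 / (1 + 10^-0.05 + 10^-3.84)
   = 1 / (1 + 0.89125 + 0.00014454) = 1/1.8914 = 0.5287
[HCO3⁻] = α₁ × DIC = 0.5287 × 3.13 = 1.65 mmol/L

[HCO3⁻] = 1.65 mmol/L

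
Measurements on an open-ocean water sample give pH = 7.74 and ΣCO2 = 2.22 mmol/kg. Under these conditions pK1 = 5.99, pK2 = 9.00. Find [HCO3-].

[HCO3⁻] = 2.07 mmol/kg

α₁ = 1 / (1 + [H⁺]/K1 + K2/[H⁺]) = 1 / (1 + 10^-1.75 + 10^-1.26)
   = 1 / (1 + 0.017783 + 0.054954) = 1/1.0727 = 0.9322
[HCO3⁻] = α₁ × DIC = 0.9322 × 2.22 = 2.07 mmol/kg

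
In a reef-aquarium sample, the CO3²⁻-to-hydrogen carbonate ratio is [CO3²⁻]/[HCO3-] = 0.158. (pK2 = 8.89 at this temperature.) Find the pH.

pH = 8.09

From K2 = [H⁺][CO3²⁻]/[HCO3-]:  pH = pK2 + log₁₀([CO3²⁻]/[HCO3-])
log₁₀(0.158) = -0.801
pH = 8.89 + (-0.801) = 8.09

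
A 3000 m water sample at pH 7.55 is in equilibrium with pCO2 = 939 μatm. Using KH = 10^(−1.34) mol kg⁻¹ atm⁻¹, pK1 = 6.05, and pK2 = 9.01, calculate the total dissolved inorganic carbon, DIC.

[CO2*] = KH · pCO2 = 10^(−1.34) × 939×10^-6 = 4.292×10^-5 mol/kg
α₀ = 1/(1 + K1/[H⁺] + K1K2/[H⁺]²) = 1/(1 + 10^+1.50 + 10^+0.04) = 0.02966
DIC = [CO2*]/α₀ = 4.292×10^-5 / 0.02966 = 1.45 mmol/kg

DIC = 1.45 mmol/kg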